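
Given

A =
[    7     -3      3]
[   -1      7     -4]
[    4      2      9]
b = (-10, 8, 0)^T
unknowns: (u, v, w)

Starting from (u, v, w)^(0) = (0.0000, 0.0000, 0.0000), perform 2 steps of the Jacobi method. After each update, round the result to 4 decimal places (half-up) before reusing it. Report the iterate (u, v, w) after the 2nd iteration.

(-0.9388, 0.9388, 0.3810)

Iteration 1:
  u = (-10 - (-3)·0.0000 - (3)·0.0000) / (7) = -1.4286
  v = (8 - (-1)·0.0000 - (-4)·0.0000) / (7) = 1.1429
  w = (0 - (4)·0.0000 - (2)·0.0000) / (9) = 0.0000
Iteration 2:
  u = (-10 - (-3)·1.1429 - (3)·0.0000) / (7) = -0.9388
  v = (8 - (-1)·-1.4286 - (-4)·0.0000) / (7) = 0.9388
  w = (0 - (4)·-1.4286 - (2)·1.1429) / (9) = 0.3810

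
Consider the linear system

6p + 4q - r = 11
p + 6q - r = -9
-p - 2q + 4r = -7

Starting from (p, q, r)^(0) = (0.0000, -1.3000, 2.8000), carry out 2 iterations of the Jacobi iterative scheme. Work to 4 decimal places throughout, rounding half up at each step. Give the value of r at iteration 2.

Iteration 1:
  p = (11 - (4)·-1.3000 - (-1)·2.8000) / (6) = 3.1667
  q = (-9 - (1)·0.0000 - (-1)·2.8000) / (6) = -1.0333
  r = (-7 - (-1)·0.0000 - (-2)·-1.3000) / (4) = -2.4000
Iteration 2:
  p = (11 - (4)·-1.0333 - (-1)·-2.4000) / (6) = 2.1222
  q = (-9 - (1)·3.1667 - (-1)·-2.4000) / (6) = -2.4278
  r = (-7 - (-1)·3.1667 - (-2)·-1.0333) / (4) = -1.4750

-1.4750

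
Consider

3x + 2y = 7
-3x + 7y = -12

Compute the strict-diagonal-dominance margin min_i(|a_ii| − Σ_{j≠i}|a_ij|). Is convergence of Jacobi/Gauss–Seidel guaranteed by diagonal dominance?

1

row 1: |3| − (2) = 1
row 2: |7| − (3) = 4
minimum over rows = 1 → strictly diagonally dominant (convergence guaranteed)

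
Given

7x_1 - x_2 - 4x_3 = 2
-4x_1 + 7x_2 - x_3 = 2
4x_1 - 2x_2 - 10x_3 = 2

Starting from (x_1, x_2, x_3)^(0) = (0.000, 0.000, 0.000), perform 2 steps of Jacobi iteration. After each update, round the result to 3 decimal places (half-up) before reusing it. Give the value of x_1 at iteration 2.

Iteration 1:
  x_1 = (2 - (-1)·0.000 - (-4)·0.000) / (7) = 0.286
  x_2 = (2 - (-4)·0.000 - (-1)·0.000) / (7) = 0.286
  x_3 = (2 - (4)·0.000 - (-2)·0.000) / (-10) = -0.200
Iteration 2:
  x_1 = (2 - (-1)·0.286 - (-4)·-0.200) / (7) = 0.212
  x_2 = (2 - (-4)·0.286 - (-1)·-0.200) / (7) = 0.421
  x_3 = (2 - (4)·0.286 - (-2)·0.286) / (-10) = -0.143

0.212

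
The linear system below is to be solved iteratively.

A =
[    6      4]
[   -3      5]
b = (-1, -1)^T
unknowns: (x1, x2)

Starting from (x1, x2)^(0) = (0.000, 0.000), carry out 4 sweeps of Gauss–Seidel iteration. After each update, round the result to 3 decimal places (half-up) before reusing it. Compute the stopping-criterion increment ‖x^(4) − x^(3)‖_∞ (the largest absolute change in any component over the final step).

Iteration 1:
  x1 = (-1 - (4)·0.000) / (6) = -0.167
  x2 = (-1 - (-3)·-0.167) / (5) = -0.300
Iteration 2:
  x1 = (-1 - (4)·-0.300) / (6) = 0.033
  x2 = (-1 - (-3)·0.033) / (5) = -0.180
Iteration 3:
  x1 = (-1 - (4)·-0.180) / (6) = -0.047
  x2 = (-1 - (-3)·-0.047) / (5) = -0.228
Iteration 4:
  x1 = (-1 - (4)·-0.228) / (6) = -0.015
  x2 = (-1 - (-3)·-0.015) / (5) = -0.209
Change: (0.032, 0.019) → max |·| = 0.032

0.032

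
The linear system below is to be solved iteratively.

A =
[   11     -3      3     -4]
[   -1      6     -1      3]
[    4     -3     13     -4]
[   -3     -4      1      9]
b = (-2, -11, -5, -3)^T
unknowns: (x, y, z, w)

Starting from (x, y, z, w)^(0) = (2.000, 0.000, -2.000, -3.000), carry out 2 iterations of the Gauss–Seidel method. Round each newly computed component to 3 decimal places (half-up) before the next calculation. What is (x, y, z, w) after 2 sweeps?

Iteration 1:
  x = (-2 - (-3)·0.000 - (3)·-2.000 - (-4)·-3.000) / (11) = -0.727
  y = (-11 - (-1)·-0.727 - (-1)·-2.000 - (3)·-3.000) / (6) = -0.788
  z = (-5 - (4)·-0.727 - (-3)·-0.788 - (-4)·-3.000) / (13) = -1.266
  w = (-3 - (-3)·-0.727 - (-4)·-0.788 - (1)·-1.266) / (9) = -0.785
Iteration 2:
  x = (-2 - (-3)·-0.788 - (3)·-1.266 - (-4)·-0.785) / (11) = -0.337
  y = (-11 - (-1)·-0.337 - (-1)·-1.266 - (3)·-0.785) / (6) = -1.708
  z = (-5 - (4)·-0.337 - (-3)·-1.708 - (-4)·-0.785) / (13) = -0.917
  w = (-3 - (-3)·-0.337 - (-4)·-1.708 - (1)·-0.917) / (9) = -1.103

(-0.337, -1.708, -0.917, -1.103)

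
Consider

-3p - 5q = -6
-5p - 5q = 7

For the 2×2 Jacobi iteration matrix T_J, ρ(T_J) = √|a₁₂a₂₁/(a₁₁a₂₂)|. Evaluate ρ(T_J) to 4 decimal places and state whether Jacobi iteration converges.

1.2910

a₁₂a₂₁/(a₁₁a₂₂) = (-5)·(-5) / ((-3)·(-5)) = 1.666667
ρ = √|1.666667| = √1.666667 = 1.2910
ρ > 1, so Jacobi diverges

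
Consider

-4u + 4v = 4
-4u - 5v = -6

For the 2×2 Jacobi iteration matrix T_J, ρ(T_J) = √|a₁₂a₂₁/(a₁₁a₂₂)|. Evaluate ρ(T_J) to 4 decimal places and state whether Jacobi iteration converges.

a₁₂a₂₁/(a₁₁a₂₂) = (4)·(-4) / ((-4)·(-5)) = -0.800000
ρ = √|-0.800000| = √0.800000 = 0.8944
ρ < 1, so Jacobi converges

0.8944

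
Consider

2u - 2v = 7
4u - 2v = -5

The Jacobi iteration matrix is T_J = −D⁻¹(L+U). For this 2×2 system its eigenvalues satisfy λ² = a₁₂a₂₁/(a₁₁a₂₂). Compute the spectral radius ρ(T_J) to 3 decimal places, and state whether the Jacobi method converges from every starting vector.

1.414

a₁₂a₂₁/(a₁₁a₂₂) = (-2)·(4) / ((2)·(-2)) = 2.000000
ρ = √|2.000000| = √2.000000 = 1.414
ρ > 1, so Jacobi diverges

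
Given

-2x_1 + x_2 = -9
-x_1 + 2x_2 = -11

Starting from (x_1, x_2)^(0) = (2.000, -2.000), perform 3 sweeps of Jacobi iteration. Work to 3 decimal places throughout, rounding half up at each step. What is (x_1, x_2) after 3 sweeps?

(2.625, -4.375)

Iteration 1:
  x_1 = (-9 - (1)·-2.000) / (-2) = 3.500
  x_2 = (-11 - (-1)·2.000) / (2) = -4.500
Iteration 2:
  x_1 = (-9 - (1)·-4.500) / (-2) = 2.250
  x_2 = (-11 - (-1)·3.500) / (2) = -3.750
Iteration 3:
  x_1 = (-9 - (1)·-3.750) / (-2) = 2.625
  x_2 = (-11 - (-1)·2.250) / (2) = -4.375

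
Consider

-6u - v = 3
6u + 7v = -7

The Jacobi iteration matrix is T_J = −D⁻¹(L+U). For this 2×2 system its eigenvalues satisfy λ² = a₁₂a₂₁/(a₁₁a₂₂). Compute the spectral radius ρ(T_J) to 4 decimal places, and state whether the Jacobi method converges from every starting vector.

0.3780

a₁₂a₂₁/(a₁₁a₂₂) = (-1)·(6) / ((-6)·(7)) = 0.142857
ρ = √|0.142857| = √0.142857 = 0.3780
ρ < 1, so Jacobi converges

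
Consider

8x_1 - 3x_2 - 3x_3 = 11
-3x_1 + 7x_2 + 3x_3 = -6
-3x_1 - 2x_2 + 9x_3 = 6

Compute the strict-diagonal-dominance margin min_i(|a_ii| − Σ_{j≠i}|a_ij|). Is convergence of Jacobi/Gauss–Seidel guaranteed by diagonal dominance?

row 1: |8| − (3+3) = 2
row 2: |7| − (3+3) = 1
row 3: |9| − (3+2) = 4
minimum over rows = 1 → strictly diagonally dominant (convergence guaranteed)

1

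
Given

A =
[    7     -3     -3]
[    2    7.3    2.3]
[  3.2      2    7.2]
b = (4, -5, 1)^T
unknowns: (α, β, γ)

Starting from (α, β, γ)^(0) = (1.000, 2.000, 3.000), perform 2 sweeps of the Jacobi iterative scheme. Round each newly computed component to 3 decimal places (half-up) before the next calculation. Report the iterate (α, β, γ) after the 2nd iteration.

Iteration 1:
  α = (4 - (-3)·2.000 - (-3)·3.000) / (7) = 2.714
  β = (-5 - (2)·1.000 - (2.3)·3.000) / (7.3) = -1.904
  γ = (1 - (3.2)·1.000 - (2)·2.000) / (7.2) = -0.861
Iteration 2:
  α = (4 - (-3)·-1.904 - (-3)·-0.861) / (7) = -0.614
  β = (-5 - (2)·2.714 - (2.3)·-0.861) / (7.3) = -1.157
  γ = (1 - (3.2)·2.714 - (2)·-1.904) / (7.2) = -0.538

(-0.614, -1.157, -0.538)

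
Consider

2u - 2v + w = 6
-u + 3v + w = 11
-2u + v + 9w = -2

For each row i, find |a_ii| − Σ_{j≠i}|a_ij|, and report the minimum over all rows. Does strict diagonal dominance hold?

row 1: |2| − (2+1) = -1
row 2: |3| − (1+1) = 1
row 3: |9| − (2+1) = 6
minimum over rows = -1 → not strictly diagonally dominant

-1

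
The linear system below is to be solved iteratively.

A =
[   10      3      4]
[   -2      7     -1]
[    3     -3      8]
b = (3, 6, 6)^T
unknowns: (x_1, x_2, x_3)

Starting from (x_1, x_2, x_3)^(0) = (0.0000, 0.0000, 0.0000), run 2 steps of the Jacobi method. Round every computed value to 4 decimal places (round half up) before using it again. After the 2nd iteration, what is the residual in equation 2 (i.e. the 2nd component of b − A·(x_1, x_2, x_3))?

Iteration 1:
  x_1 = (3 - (3)·0.0000 - (4)·0.0000) / (10) = 0.3000
  x_2 = (6 - (-2)·0.0000 - (-1)·0.0000) / (7) = 0.8571
  x_3 = (6 - (3)·0.0000 - (-3)·0.0000) / (8) = 0.7500
Iteration 2:
  x_1 = (3 - (3)·0.8571 - (4)·0.7500) / (10) = -0.2571
  x_2 = (6 - (-2)·0.3000 - (-1)·0.7500) / (7) = 1.0500
  x_3 = (6 - (3)·0.3000 - (-3)·0.8571) / (8) = 0.9589
Residual b − A·x = (-1.4146, -0.9053, 2.2501)

-0.9053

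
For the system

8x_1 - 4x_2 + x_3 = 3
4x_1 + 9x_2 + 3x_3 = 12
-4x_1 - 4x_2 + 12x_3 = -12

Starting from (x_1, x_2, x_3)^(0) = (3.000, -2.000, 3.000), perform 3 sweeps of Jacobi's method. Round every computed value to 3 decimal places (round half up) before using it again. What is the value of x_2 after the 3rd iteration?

1.908

Iteration 1:
  x_1 = (3 - (-4)·-2.000 - (1)·3.000) / (8) = -1.000
  x_2 = (12 - (4)·3.000 - (3)·3.000) / (9) = -1.000
  x_3 = (-12 - (-4)·3.000 - (-4)·-2.000) / (12) = -0.667
Iteration 2:
  x_1 = (3 - (-4)·-1.000 - (1)·-0.667) / (8) = -0.042
  x_2 = (12 - (4)·-1.000 - (3)·-0.667) / (9) = 2.000
  x_3 = (-12 - (-4)·-1.000 - (-4)·-1.000) / (12) = -1.667
Iteration 3:
  x_1 = (3 - (-4)·2.000 - (1)·-1.667) / (8) = 1.583
  x_2 = (12 - (4)·-0.042 - (3)·-1.667) / (9) = 1.908
  x_3 = (-12 - (-4)·-0.042 - (-4)·2.000) / (12) = -0.347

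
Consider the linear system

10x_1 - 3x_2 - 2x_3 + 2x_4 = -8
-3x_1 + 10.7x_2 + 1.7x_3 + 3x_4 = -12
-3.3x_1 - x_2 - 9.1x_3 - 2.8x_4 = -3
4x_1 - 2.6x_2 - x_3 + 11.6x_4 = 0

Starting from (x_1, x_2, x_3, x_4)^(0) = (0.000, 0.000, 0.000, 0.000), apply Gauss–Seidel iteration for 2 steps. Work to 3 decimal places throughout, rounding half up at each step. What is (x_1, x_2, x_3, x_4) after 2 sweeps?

(-1.058, -1.551, 0.871, 0.092)

Iteration 1:
  x_1 = (-8 - (-3)·0.000 - (-2)·0.000 - (2)·0.000) / (10) = -0.800
  x_2 = (-12 - (-3)·-0.800 - (1.7)·0.000 - (3)·0.000) / (10.7) = -1.346
  x_3 = (-3 - (-3.3)·-0.800 - (-1)·-1.346 - (-2.8)·0.000) / (-9.1) = 0.768
  x_4 = (0 - (4)·-0.800 - (-2.6)·-1.346 - (-1)·0.768) / (11.6) = 0.040
Iteration 2:
  x_1 = (-8 - (-3)·-1.346 - (-2)·0.768 - (2)·0.040) / (10) = -1.058
  x_2 = (-12 - (-3)·-1.058 - (1.7)·0.768 - (3)·0.040) / (10.7) = -1.551
  x_3 = (-3 - (-3.3)·-1.058 - (-1)·-1.551 - (-2.8)·0.040) / (-9.1) = 0.871
  x_4 = (0 - (4)·-1.058 - (-2.6)·-1.551 - (-1)·0.871) / (11.6) = 0.092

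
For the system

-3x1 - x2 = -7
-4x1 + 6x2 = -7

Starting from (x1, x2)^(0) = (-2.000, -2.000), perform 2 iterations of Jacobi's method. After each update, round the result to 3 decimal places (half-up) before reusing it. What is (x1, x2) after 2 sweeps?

(3.167, 0.833)

Iteration 1:
  x1 = (-7 - (-1)·-2.000) / (-3) = 3.000
  x2 = (-7 - (-4)·-2.000) / (6) = -2.500
Iteration 2:
  x1 = (-7 - (-1)·-2.500) / (-3) = 3.167
  x2 = (-7 - (-4)·3.000) / (6) = 0.833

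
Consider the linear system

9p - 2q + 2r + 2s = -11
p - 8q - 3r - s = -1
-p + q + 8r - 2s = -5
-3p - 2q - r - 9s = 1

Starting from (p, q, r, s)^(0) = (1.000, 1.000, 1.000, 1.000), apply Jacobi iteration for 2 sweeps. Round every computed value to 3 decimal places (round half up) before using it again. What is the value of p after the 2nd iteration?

Iteration 1:
  p = (-11 - (-2)·1.000 - (2)·1.000 - (2)·1.000) / (9) = -1.444
  q = (-1 - (1)·1.000 - (-3)·1.000 - (-1)·1.000) / (-8) = -0.250
  r = (-5 - (-1)·1.000 - (1)·1.000 - (-2)·1.000) / (8) = -0.375
  s = (1 - (-3)·1.000 - (-2)·1.000 - (-1)·1.000) / (-9) = -0.778
Iteration 2:
  p = (-11 - (-2)·-0.250 - (2)·-0.375 - (2)·-0.778) / (9) = -1.022
  q = (-1 - (1)·-1.444 - (-3)·-0.375 - (-1)·-0.778) / (-8) = 0.182
  r = (-5 - (-1)·-1.444 - (1)·-0.250 - (-2)·-0.778) / (8) = -0.969
  s = (1 - (-3)·-1.444 - (-2)·-0.250 - (-1)·-0.375) / (-9) = 0.467

-1.022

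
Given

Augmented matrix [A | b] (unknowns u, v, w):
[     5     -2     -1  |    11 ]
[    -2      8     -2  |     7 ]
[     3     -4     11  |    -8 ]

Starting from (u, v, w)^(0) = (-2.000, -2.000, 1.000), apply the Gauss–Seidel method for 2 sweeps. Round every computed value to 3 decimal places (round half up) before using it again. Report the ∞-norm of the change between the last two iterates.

Iteration 1:
  u = (11 - (-2)·-2.000 - (-1)·1.000) / (5) = 1.600
  v = (7 - (-2)·1.600 - (-2)·1.000) / (8) = 1.525
  w = (-8 - (3)·1.600 - (-4)·1.525) / (11) = -0.609
Iteration 2:
  u = (11 - (-2)·1.525 - (-1)·-0.609) / (5) = 2.688
  v = (7 - (-2)·2.688 - (-2)·-0.609) / (8) = 1.395
  w = (-8 - (3)·2.688 - (-4)·1.395) / (11) = -0.953
Change: (1.088, -0.130, -0.344) → max |·| = 1.088

1.088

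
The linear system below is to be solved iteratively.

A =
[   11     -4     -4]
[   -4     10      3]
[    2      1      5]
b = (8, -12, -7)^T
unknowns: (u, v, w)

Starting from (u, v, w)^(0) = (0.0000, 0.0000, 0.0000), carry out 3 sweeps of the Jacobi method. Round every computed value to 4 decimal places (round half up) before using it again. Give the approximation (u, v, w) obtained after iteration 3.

(0.0218, -0.8520, -1.2149)

Iteration 1:
  u = (8 - (-4)·0.0000 - (-4)·0.0000) / (11) = 0.7273
  v = (-12 - (-4)·0.0000 - (3)·0.0000) / (10) = -1.2000
  w = (-7 - (2)·0.0000 - (1)·0.0000) / (5) = -1.4000
Iteration 2:
  u = (8 - (-4)·-1.2000 - (-4)·-1.4000) / (11) = -0.2182
  v = (-12 - (-4)·0.7273 - (3)·-1.4000) / (10) = -0.4891
  w = (-7 - (2)·0.7273 - (1)·-1.2000) / (5) = -1.4509
Iteration 3:
  u = (8 - (-4)·-0.4891 - (-4)·-1.4509) / (11) = 0.0218
  v = (-12 - (-4)·-0.2182 - (3)·-1.4509) / (10) = -0.8520
  w = (-7 - (2)·-0.2182 - (1)·-0.4891) / (5) = -1.2149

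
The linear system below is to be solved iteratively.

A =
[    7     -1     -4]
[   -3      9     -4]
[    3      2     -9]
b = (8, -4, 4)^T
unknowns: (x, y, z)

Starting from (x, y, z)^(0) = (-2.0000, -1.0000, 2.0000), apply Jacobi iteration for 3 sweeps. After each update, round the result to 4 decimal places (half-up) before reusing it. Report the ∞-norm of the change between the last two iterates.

0.8736

Iteration 1:
  x = (8 - (-1)·-1.0000 - (-4)·2.0000) / (7) = 2.1429
  y = (-4 - (-3)·-2.0000 - (-4)·2.0000) / (9) = -0.2222
  z = (4 - (3)·-2.0000 - (2)·-1.0000) / (-9) = -1.3333
Iteration 2:
  x = (8 - (-1)·-0.2222 - (-4)·-1.3333) / (7) = 0.3492
  y = (-4 - (-3)·2.1429 - (-4)·-1.3333) / (9) = -0.3227
  z = (4 - (3)·2.1429 - (2)·-0.2222) / (-9) = 0.2205
Iteration 3:
  x = (8 - (-1)·-0.3227 - (-4)·0.2205) / (7) = 1.2228
  y = (-4 - (-3)·0.3492 - (-4)·0.2205) / (9) = -0.2300
  z = (4 - (3)·0.3492 - (2)·-0.3227) / (-9) = -0.3998
Change: (0.8736, 0.0927, -0.6203) → max |·| = 0.8736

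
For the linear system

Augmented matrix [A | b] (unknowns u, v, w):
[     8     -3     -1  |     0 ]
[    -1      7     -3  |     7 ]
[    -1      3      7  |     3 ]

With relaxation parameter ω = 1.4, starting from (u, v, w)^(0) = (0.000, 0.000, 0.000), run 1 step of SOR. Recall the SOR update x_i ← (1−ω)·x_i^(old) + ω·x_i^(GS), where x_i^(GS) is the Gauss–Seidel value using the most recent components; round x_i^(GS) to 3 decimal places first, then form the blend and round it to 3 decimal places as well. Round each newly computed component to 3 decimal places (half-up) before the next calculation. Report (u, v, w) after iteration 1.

(0.000, 1.400, -0.239)

Iteration 1:
  u: GS value = (0 - (-3)·0.000 - (-1)·0.000) / (8) = 0.000;  u ← (1−ω)·0.000 + ω·0.000 = 0.000
  v: GS value = (7 - (-1)·0.000 - (-3)·0.000) / (7) = 1.000;  v ← (1−ω)·0.000 + ω·1.000 = 1.400
  w: GS value = (3 - (-1)·0.000 - (3)·1.400) / (7) = -0.171;  w ← (1−ω)·0.000 + ω·-0.171 = -0.239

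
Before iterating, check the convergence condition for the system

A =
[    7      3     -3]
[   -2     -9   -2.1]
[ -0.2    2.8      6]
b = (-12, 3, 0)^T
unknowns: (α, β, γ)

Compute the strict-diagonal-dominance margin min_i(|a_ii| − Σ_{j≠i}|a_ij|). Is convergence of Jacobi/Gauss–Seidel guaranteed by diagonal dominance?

1

row 1: |7| − (3+3) = 1
row 2: |-9| − (2+2.1) = 4.9
row 3: |6| − (0.2+2.8) = 3
minimum over rows = 1 → strictly diagonally dominant (convergence guaranteed)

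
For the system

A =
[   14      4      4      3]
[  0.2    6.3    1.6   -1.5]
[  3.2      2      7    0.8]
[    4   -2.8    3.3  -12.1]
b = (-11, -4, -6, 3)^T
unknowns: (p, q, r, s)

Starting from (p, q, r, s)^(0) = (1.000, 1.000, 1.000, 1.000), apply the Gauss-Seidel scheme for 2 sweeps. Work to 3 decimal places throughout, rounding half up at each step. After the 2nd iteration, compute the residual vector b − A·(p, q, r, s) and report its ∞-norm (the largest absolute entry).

0.943

Iteration 1:
  p = (-11 - (4)·1.000 - (4)·1.000 - (3)·1.000) / (14) = -1.571
  q = (-4 - (0.2)·-1.571 - (1.6)·1.000 - (-1.5)·1.000) / (6.3) = -0.601
  r = (-6 - (3.2)·-1.571 - (2)·-0.601 - (0.8)·1.000) / (7) = -0.082
  s = (3 - (4)·-1.571 - (-2.8)·-0.601 - (3.3)·-0.082) / (-12.1) = -0.651
Iteration 2:
  p = (-11 - (4)·-0.601 - (4)·-0.082 - (3)·-0.651) / (14) = -0.451
  q = (-4 - (0.2)·-0.451 - (1.6)·-0.082 - (-1.5)·-0.651) / (6.3) = -0.755
  r = (-6 - (3.2)·-0.451 - (2)·-0.755 - (0.8)·-0.651) / (7) = -0.361
  s = (3 - (4)·-0.451 - (-2.8)·-0.755 - (3.3)·-0.361) / (-12.1) = -0.321
Residual b − A·x = (0.741, 0.943, -0.263, -0.003); ∞-norm = 0.943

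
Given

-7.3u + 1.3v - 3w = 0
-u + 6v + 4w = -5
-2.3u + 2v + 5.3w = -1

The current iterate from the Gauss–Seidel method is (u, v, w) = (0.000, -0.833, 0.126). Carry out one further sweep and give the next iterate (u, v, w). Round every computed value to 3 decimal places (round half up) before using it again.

One sweep:
  u = (0 - (1.3)·-0.833 - (-3)·0.126) / (-7.3) = -0.200
  v = (-5 - (-1)·-0.200 - (4)·0.126) / (6) = -0.951
  w = (-1 - (-2.3)·-0.200 - (2)·-0.951) / (5.3) = 0.083

(-0.200, -0.951, 0.083)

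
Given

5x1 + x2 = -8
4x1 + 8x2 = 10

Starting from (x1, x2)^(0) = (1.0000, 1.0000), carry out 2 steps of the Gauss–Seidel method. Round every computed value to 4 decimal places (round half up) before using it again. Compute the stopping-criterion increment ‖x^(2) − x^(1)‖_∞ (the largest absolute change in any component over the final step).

0.2300

Iteration 1:
  x1 = (-8 - (1)·1.0000) / (5) = -1.8000
  x2 = (10 - (4)·-1.8000) / (8) = 2.1500
Iteration 2:
  x1 = (-8 - (1)·2.1500) / (5) = -2.0300
  x2 = (10 - (4)·-2.0300) / (8) = 2.2650
Change: (-0.2300, 0.1150) → max |·| = 0.2300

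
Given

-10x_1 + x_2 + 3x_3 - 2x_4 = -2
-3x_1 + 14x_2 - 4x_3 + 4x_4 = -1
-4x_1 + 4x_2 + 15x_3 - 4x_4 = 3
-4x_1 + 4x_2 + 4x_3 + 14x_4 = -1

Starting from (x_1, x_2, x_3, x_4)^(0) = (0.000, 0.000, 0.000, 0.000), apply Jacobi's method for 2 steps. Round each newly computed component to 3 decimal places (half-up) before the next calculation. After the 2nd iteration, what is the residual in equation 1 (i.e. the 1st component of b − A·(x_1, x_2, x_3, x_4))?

Iteration 1:
  x_1 = (-2 - (1)·0.000 - (3)·0.000 - (-2)·0.000) / (-10) = 0.200
  x_2 = (-1 - (-3)·0.000 - (-4)·0.000 - (4)·0.000) / (14) = -0.071
  x_3 = (3 - (-4)·0.000 - (4)·0.000 - (-4)·0.000) / (15) = 0.200
  x_4 = (-1 - (-4)·0.000 - (4)·0.000 - (4)·0.000) / (14) = -0.071
Iteration 2:
  x_1 = (-2 - (1)·-0.071 - (3)·0.200 - (-2)·-0.071) / (-10) = 0.267
  x_2 = (-1 - (-3)·0.200 - (-4)·0.200 - (4)·-0.071) / (14) = 0.049
  x_3 = (3 - (-4)·0.200 - (4)·-0.071 - (-4)·-0.071) / (15) = 0.253
  x_4 = (-1 - (-4)·0.200 - (4)·-0.071 - (4)·0.200) / (14) = -0.051
Residual b − A·x = (-0.240, 0.331, -0.127, -0.426)

-0.240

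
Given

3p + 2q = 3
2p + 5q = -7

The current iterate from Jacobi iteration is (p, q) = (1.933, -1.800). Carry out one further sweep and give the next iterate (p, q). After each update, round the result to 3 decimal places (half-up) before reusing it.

(2.200, -2.173)

One sweep:
  p = (3 - (2)·-1.800) / (3) = 2.200
  q = (-7 - (2)·1.933) / (5) = -2.173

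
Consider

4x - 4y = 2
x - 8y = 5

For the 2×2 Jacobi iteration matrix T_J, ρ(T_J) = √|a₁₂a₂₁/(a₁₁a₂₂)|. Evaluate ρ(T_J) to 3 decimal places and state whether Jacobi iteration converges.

a₁₂a₂₁/(a₁₁a₂₂) = (-4)·(1) / ((4)·(-8)) = 0.125000
ρ = √|0.125000| = √0.125000 = 0.354
ρ < 1, so Jacobi converges

0.354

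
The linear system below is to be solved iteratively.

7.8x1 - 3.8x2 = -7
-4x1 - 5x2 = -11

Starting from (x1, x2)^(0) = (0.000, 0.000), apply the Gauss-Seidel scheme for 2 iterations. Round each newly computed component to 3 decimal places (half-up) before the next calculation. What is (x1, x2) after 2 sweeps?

Iteration 1:
  x1 = (-7 - (-3.8)·0.000) / (7.8) = -0.897
  x2 = (-11 - (-4)·-0.897) / (-5) = 2.918
Iteration 2:
  x1 = (-7 - (-3.8)·2.918) / (7.8) = 0.524
  x2 = (-11 - (-4)·0.524) / (-5) = 1.781

(0.524, 1.781)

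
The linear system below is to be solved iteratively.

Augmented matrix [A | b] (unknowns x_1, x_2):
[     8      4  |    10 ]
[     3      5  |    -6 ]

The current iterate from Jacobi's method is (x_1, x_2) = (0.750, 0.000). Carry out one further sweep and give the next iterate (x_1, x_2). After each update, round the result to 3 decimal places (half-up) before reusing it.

One sweep:
  x_1 = (10 - (4)·0.000) / (8) = 1.250
  x_2 = (-6 - (3)·0.750) / (5) = -1.650

(1.250, -1.650)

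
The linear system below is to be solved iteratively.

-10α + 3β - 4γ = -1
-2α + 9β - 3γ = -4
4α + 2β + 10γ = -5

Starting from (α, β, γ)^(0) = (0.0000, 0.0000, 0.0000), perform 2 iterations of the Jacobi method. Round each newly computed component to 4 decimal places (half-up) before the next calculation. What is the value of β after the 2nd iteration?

Iteration 1:
  α = (-1 - (3)·0.0000 - (-4)·0.0000) / (-10) = 0.1000
  β = (-4 - (-2)·0.0000 - (-3)·0.0000) / (9) = -0.4444
  γ = (-5 - (4)·0.0000 - (2)·0.0000) / (10) = -0.5000
Iteration 2:
  α = (-1 - (3)·-0.4444 - (-4)·-0.5000) / (-10) = 0.1667
  β = (-4 - (-2)·0.1000 - (-3)·-0.5000) / (9) = -0.5889
  γ = (-5 - (4)·0.1000 - (2)·-0.4444) / (10) = -0.4511

-0.5889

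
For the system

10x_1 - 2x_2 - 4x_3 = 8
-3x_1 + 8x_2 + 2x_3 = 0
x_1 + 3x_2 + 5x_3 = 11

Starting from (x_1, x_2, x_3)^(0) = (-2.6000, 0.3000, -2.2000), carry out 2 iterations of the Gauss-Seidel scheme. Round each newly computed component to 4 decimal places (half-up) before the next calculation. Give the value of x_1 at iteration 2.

1.6599

Iteration 1:
  x_1 = (8 - (-2)·0.3000 - (-4)·-2.2000) / (10) = -0.0200
  x_2 = (0 - (-3)·-0.0200 - (2)·-2.2000) / (8) = 0.5425
  x_3 = (11 - (1)·-0.0200 - (3)·0.5425) / (5) = 1.8785
Iteration 2:
  x_1 = (8 - (-2)·0.5425 - (-4)·1.8785) / (10) = 1.6599
  x_2 = (0 - (-3)·1.6599 - (2)·1.8785) / (8) = 0.1528
  x_3 = (11 - (1)·1.6599 - (3)·0.1528) / (5) = 1.7763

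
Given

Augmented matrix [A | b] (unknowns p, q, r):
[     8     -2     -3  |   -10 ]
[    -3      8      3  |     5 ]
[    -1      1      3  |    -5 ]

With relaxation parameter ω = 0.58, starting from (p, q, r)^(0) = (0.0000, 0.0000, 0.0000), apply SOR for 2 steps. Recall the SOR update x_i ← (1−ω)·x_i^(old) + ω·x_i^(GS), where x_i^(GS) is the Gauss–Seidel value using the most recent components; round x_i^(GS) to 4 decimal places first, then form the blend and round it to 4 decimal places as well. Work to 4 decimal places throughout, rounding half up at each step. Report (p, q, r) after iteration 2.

Iteration 1:
  p: GS value = (-10 - (-2)·0.0000 - (-3)·0.0000) / (8) = -1.2500;  p ← (1−ω)·0.0000 + ω·-1.2500 = -0.7250
  q: GS value = (5 - (-3)·-0.7250 - (3)·0.0000) / (8) = 0.3531;  q ← (1−ω)·0.0000 + ω·0.3531 = 0.2048
  r: GS value = (-5 - (-1)·-0.7250 - (1)·0.2048) / (3) = -1.9766;  r ← (1−ω)·0.0000 + ω·-1.9766 = -1.1464
Iteration 2:
  p: GS value = (-10 - (-2)·0.2048 - (-3)·-1.1464) / (8) = -1.6287;  p ← (1−ω)·-0.7250 + ω·-1.6287 = -1.2491
  q: GS value = (5 - (-3)·-1.2491 - (3)·-1.1464) / (8) = 0.5865;  q ← (1−ω)·0.2048 + ω·0.5865 = 0.4262
  r: GS value = (-5 - (-1)·-1.2491 - (1)·0.4262) / (3) = -2.2251;  r ← (1−ω)·-1.1464 + ω·-2.2251 = -1.7720

(-1.2491, 0.4262, -1.7720)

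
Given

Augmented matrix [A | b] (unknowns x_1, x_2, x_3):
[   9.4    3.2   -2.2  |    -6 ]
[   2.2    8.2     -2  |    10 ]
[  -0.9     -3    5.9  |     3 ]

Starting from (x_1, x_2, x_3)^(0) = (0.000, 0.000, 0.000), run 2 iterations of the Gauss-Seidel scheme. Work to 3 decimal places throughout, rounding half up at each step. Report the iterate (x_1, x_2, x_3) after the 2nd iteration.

Iteration 1:
  x_1 = (-6 - (3.2)·0.000 - (-2.2)·0.000) / (9.4) = -0.638
  x_2 = (10 - (2.2)·-0.638 - (-2)·0.000) / (8.2) = 1.391
  x_3 = (3 - (-0.9)·-0.638 - (-3)·1.391) / (5.9) = 1.118
Iteration 2:
  x_1 = (-6 - (3.2)·1.391 - (-2.2)·1.118) / (9.4) = -0.850
  x_2 = (10 - (2.2)·-0.850 - (-2)·1.118) / (8.2) = 1.720
  x_3 = (3 - (-0.9)·-0.850 - (-3)·1.720) / (5.9) = 1.253

(-0.850, 1.720, 1.253)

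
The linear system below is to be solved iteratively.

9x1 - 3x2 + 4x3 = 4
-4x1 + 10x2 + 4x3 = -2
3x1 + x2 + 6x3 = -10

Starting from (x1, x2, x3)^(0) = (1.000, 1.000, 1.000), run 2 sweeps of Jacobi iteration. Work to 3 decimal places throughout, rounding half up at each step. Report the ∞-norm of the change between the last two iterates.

1.082

Iteration 1:
  x1 = (4 - (-3)·1.000 - (4)·1.000) / (9) = 0.333
  x2 = (-2 - (-4)·1.000 - (4)·1.000) / (10) = -0.200
  x3 = (-10 - (3)·1.000 - (1)·1.000) / (6) = -2.333
Iteration 2:
  x1 = (4 - (-3)·-0.200 - (4)·-2.333) / (9) = 1.415
  x2 = (-2 - (-4)·0.333 - (4)·-2.333) / (10) = 0.866
  x3 = (-10 - (3)·0.333 - (1)·-0.200) / (6) = -1.800
Change: (1.082, 1.066, 0.533) → max |·| = 1.082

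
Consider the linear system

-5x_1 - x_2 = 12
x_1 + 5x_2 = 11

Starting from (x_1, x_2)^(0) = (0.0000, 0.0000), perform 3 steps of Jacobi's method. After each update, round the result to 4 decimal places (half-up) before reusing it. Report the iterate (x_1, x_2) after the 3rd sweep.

Iteration 1:
  x_1 = (12 - (-1)·0.0000) / (-5) = -2.4000
  x_2 = (11 - (1)·0.0000) / (5) = 2.2000
Iteration 2:
  x_1 = (12 - (-1)·2.2000) / (-5) = -2.8400
  x_2 = (11 - (1)·-2.4000) / (5) = 2.6800
Iteration 3:
  x_1 = (12 - (-1)·2.6800) / (-5) = -2.9360
  x_2 = (11 - (1)·-2.8400) / (5) = 2.7680

(-2.9360, 2.7680)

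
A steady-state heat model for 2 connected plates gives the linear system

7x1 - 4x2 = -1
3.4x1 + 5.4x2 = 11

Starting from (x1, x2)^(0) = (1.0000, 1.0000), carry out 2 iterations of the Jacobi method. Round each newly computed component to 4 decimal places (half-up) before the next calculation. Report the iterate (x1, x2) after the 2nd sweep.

Iteration 1:
  x1 = (-1 - (-4)·1.0000) / (7) = 0.4286
  x2 = (11 - (3.4)·1.0000) / (5.4) = 1.4074
Iteration 2:
  x1 = (-1 - (-4)·1.4074) / (7) = 0.6614
  x2 = (11 - (3.4)·0.4286) / (5.4) = 1.7672

(0.6614, 1.7672)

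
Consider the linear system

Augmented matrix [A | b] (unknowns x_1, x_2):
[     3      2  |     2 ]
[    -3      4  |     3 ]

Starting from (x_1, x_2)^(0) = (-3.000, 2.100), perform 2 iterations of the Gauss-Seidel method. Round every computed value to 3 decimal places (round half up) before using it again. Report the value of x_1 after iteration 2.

Iteration 1:
  x_1 = (2 - (2)·2.100) / (3) = -0.733
  x_2 = (3 - (-3)·-0.733) / (4) = 0.200
Iteration 2:
  x_1 = (2 - (2)·0.200) / (3) = 0.533
  x_2 = (3 - (-3)·0.533) / (4) = 1.150

0.533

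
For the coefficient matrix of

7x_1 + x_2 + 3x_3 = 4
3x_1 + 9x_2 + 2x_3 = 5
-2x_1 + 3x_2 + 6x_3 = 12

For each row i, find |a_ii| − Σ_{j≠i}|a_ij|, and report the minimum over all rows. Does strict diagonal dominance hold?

1

row 1: |7| − (1+3) = 3
row 2: |9| − (3+2) = 4
row 3: |6| − (2+3) = 1
minimum over rows = 1 → strictly diagonally dominant (convergence guaranteed)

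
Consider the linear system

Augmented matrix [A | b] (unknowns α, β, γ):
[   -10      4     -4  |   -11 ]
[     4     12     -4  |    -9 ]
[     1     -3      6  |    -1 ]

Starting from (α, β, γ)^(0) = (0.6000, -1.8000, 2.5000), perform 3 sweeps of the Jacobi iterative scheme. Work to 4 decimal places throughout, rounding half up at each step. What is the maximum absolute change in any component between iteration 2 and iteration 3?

Iteration 1:
  α = (-11 - (4)·-1.8000 - (-4)·2.5000) / (-10) = -0.6200
  β = (-9 - (4)·0.6000 - (-4)·2.5000) / (12) = -0.1167
  γ = (-1 - (1)·0.6000 - (-3)·-1.8000) / (6) = -1.1667
Iteration 2:
  α = (-11 - (4)·-0.1167 - (-4)·-1.1667) / (-10) = 1.5200
  β = (-9 - (4)·-0.6200 - (-4)·-1.1667) / (12) = -0.9322
  γ = (-1 - (1)·-0.6200 - (-3)·-0.1167) / (6) = -0.1217
Iteration 3:
  α = (-11 - (4)·-0.9322 - (-4)·-0.1217) / (-10) = 0.7758
  β = (-9 - (4)·1.5200 - (-4)·-0.1217) / (12) = -1.2972
  γ = (-1 - (1)·1.5200 - (-3)·-0.9322) / (6) = -0.8861
Change: (-0.7442, -0.3650, -0.7644) → max |·| = 0.7644

0.7644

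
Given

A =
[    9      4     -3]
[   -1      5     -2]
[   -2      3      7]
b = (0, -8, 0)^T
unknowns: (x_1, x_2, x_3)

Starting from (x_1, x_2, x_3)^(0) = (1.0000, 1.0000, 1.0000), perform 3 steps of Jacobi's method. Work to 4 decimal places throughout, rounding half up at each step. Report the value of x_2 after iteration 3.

-1.3619

Iteration 1:
  x_1 = (0 - (4)·1.0000 - (-3)·1.0000) / (9) = -0.1111
  x_2 = (-8 - (-1)·1.0000 - (-2)·1.0000) / (5) = -1.0000
  x_3 = (0 - (-2)·1.0000 - (3)·1.0000) / (7) = -0.1429
Iteration 2:
  x_1 = (0 - (4)·-1.0000 - (-3)·-0.1429) / (9) = 0.3968
  x_2 = (-8 - (-1)·-0.1111 - (-2)·-0.1429) / (5) = -1.6794
  x_3 = (0 - (-2)·-0.1111 - (3)·-1.0000) / (7) = 0.3968
Iteration 3:
  x_1 = (0 - (4)·-1.6794 - (-3)·0.3968) / (9) = 0.8787
  x_2 = (-8 - (-1)·0.3968 - (-2)·0.3968) / (5) = -1.3619
  x_3 = (0 - (-2)·0.3968 - (3)·-1.6794) / (7) = 0.8331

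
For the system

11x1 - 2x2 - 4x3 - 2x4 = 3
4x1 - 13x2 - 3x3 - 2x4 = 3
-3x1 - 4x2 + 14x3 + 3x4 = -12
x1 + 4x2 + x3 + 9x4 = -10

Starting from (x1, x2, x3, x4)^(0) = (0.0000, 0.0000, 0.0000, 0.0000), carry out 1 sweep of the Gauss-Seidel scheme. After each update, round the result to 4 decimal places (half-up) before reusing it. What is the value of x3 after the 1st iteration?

-0.8407

Iteration 1:
  x1 = (3 - (-2)·0.0000 - (-4)·0.0000 - (-2)·0.0000) / (11) = 0.2727
  x2 = (3 - (4)·0.2727 - (-3)·0.0000 - (-2)·0.0000) / (-13) = -0.1469
  x3 = (-12 - (-3)·0.2727 - (-4)·-0.1469 - (3)·0.0000) / (14) = -0.8407
  x4 = (-10 - (1)·0.2727 - (4)·-0.1469 - (1)·-0.8407) / (9) = -0.9827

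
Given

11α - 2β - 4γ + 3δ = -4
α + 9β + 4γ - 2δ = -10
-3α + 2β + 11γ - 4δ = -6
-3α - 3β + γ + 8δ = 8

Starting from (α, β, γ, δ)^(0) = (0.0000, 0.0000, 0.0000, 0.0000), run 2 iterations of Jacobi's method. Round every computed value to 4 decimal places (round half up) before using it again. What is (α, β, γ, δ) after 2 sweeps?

Iteration 1:
  α = (-4 - (-2)·0.0000 - (-4)·0.0000 - (3)·0.0000) / (11) = -0.3636
  β = (-10 - (1)·0.0000 - (4)·0.0000 - (-2)·0.0000) / (9) = -1.1111
  γ = (-6 - (-3)·0.0000 - (2)·0.0000 - (-4)·0.0000) / (11) = -0.5455
  δ = (8 - (-3)·0.0000 - (-3)·0.0000 - (1)·0.0000) / (8) = 1.0000
Iteration 2:
  α = (-4 - (-2)·-1.1111 - (-4)·-0.5455 - (3)·1.0000) / (11) = -1.0367
  β = (-10 - (1)·-0.3636 - (4)·-0.5455 - (-2)·1.0000) / (9) = -0.6060
  γ = (-6 - (-3)·-0.3636 - (2)·-1.1111 - (-4)·1.0000) / (11) = -0.0790
  δ = (8 - (-3)·-0.3636 - (-3)·-1.1111 - (1)·-0.5455) / (8) = 0.5152

(-1.0367, -0.6060, -0.0790, 0.5152)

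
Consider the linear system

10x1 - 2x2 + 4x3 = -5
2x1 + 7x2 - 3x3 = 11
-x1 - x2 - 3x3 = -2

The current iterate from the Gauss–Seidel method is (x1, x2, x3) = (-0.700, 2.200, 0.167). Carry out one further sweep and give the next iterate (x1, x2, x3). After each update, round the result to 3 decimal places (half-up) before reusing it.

One sweep:
  x1 = (-5 - (-2)·2.200 - (4)·0.167) / (10) = -0.127
  x2 = (11 - (2)·-0.127 - (-3)·0.167) / (7) = 1.679
  x3 = (-2 - (-1)·-0.127 - (-1)·1.679) / (-3) = 0.149

(-0.127, 1.679, 0.149)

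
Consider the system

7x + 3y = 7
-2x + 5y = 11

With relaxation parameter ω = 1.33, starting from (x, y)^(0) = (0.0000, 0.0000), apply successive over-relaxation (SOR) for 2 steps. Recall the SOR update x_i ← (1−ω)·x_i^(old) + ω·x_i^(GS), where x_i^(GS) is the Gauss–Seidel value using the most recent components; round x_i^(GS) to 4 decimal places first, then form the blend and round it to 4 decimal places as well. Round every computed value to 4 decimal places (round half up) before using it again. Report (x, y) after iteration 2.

Iteration 1:
  x: GS value = (7 - (3)·0.0000) / (7) = 1.0000;  x ← (1−ω)·0.0000 + ω·1.0000 = 1.3300
  y: GS value = (11 - (-2)·1.3300) / (5) = 2.7320;  y ← (1−ω)·0.0000 + ω·2.7320 = 3.6336
Iteration 2:
  x: GS value = (7 - (3)·3.6336) / (7) = -0.5573;  x ← (1−ω)·1.3300 + ω·-0.5573 = -1.1801
  y: GS value = (11 - (-2)·-1.1801) / (5) = 1.7280;  y ← (1−ω)·3.6336 + ω·1.7280 = 1.0992

(-1.1801, 1.0992)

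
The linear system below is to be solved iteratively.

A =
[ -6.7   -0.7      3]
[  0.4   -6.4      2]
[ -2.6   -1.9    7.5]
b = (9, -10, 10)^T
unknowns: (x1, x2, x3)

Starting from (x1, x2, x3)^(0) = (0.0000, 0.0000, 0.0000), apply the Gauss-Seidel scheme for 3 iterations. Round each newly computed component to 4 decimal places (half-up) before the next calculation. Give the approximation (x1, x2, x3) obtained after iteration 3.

(-0.8755, 1.9722, 1.5295)

Iteration 1:
  x1 = (9 - (-0.7)·0.0000 - (3)·0.0000) / (-6.7) = -1.3433
  x2 = (-10 - (0.4)·-1.3433 - (2)·0.0000) / (-6.4) = 1.4785
  x3 = (10 - (-2.6)·-1.3433 - (-1.9)·1.4785) / (7.5) = 1.2422
Iteration 2:
  x1 = (9 - (-0.7)·1.4785 - (3)·1.2422) / (-6.7) = -0.9415
  x2 = (-10 - (0.4)·-0.9415 - (2)·1.2422) / (-6.4) = 1.8918
  x3 = (10 - (-2.6)·-0.9415 - (-1.9)·1.8918) / (7.5) = 1.4862
Iteration 3:
  x1 = (9 - (-0.7)·1.8918 - (3)·1.4862) / (-6.7) = -0.8755
  x2 = (-10 - (0.4)·-0.8755 - (2)·1.4862) / (-6.4) = 1.9722
  x3 = (10 - (-2.6)·-0.8755 - (-1.9)·1.9722) / (7.5) = 1.5295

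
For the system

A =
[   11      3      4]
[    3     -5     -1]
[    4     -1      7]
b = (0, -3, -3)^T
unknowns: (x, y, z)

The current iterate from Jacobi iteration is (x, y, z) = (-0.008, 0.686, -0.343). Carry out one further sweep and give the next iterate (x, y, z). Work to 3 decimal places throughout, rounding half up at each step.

One sweep:
  x = (0 - (3)·0.686 - (4)·-0.343) / (11) = -0.062
  y = (-3 - (3)·-0.008 - (-1)·-0.343) / (-5) = 0.664
  z = (-3 - (4)·-0.008 - (-1)·0.686) / (7) = -0.326

(-0.062, 0.664, -0.326)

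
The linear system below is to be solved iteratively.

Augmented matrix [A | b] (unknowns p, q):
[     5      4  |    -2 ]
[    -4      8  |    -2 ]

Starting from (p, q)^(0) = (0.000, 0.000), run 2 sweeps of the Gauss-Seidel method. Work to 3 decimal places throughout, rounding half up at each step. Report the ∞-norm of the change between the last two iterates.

0.360

Iteration 1:
  p = (-2 - (4)·0.000) / (5) = -0.400
  q = (-2 - (-4)·-0.400) / (8) = -0.450
Iteration 2:
  p = (-2 - (4)·-0.450) / (5) = -0.040
  q = (-2 - (-4)·-0.040) / (8) = -0.270
Change: (0.360, 0.180) → max |·| = 0.360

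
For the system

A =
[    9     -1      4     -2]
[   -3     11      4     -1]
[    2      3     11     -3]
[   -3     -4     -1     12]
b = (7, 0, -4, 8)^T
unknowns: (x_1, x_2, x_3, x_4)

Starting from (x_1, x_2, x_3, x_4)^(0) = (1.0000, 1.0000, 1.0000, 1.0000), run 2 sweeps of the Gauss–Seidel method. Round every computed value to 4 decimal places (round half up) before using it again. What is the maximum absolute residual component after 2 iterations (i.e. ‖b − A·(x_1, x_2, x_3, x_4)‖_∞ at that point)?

Iteration 1:
  x_1 = (7 - (-1)·1.0000 - (4)·1.0000 - (-2)·1.0000) / (9) = 0.6667
  x_2 = (0 - (-3)·0.6667 - (4)·1.0000 - (-1)·1.0000) / (11) = -0.0909
  x_3 = (-4 - (2)·0.6667 - (3)·-0.0909 - (-3)·1.0000) / (11) = -0.1873
  x_4 = (8 - (-3)·0.6667 - (-4)·-0.0909 - (-1)·-0.1873) / (12) = 0.7874
Iteration 2:
  x_1 = (7 - (-1)·-0.0909 - (4)·-0.1873 - (-2)·0.7874) / (9) = 1.0259
  x_2 = (0 - (-3)·1.0259 - (4)·-0.1873 - (-1)·0.7874) / (11) = 0.4195
  x_3 = (-4 - (2)·1.0259 - (3)·0.4195 - (-3)·0.7874) / (11) = -0.4498
  x_4 = (8 - (-3)·1.0259 - (-4)·0.4195 - (-1)·-0.4498) / (12) = 1.0255
Residual b − A·x = (2.0366, 1.2879, 0.7140, -0.0001); ∞-norm = 2.0366

2.0366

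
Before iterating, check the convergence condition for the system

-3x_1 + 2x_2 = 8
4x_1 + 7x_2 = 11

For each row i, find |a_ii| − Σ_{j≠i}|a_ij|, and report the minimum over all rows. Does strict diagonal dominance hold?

1

row 1: |-3| − (2) = 1
row 2: |7| − (4) = 3
minimum over rows = 1 → strictly diagonally dominant (convergence guaranteed)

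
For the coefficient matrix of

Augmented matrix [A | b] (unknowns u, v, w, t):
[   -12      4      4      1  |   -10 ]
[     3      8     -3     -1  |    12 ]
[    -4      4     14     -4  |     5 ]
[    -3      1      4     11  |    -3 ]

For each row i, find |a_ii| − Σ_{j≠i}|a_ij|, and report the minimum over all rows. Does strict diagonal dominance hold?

1

row 1: |-12| − (4+4+1) = 3
row 2: |8| − (3+3+1) = 1
row 3: |14| − (4+4+4) = 2
row 4: |11| − (3+1+4) = 3
minimum over rows = 1 → strictly diagonally dominant (convergence guaranteed)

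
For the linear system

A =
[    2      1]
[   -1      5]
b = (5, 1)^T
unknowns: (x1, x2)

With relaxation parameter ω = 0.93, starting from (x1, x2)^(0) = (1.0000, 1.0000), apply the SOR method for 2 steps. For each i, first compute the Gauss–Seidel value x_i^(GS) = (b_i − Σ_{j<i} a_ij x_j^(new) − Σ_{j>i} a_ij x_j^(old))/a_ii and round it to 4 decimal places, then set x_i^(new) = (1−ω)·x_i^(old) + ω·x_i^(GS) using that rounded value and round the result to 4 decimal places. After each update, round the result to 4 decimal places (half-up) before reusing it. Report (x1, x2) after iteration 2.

(2.1741, 0.6334)

Iteration 1:
  x1: GS value = (5 - (1)·1.0000) / (2) = 2.0000;  x1 ← (1−ω)·1.0000 + ω·2.0000 = 1.9300
  x2: GS value = (1 - (-1)·1.9300) / (5) = 0.5860;  x2 ← (1−ω)·1.0000 + ω·0.5860 = 0.6150
Iteration 2:
  x1: GS value = (5 - (1)·0.6150) / (2) = 2.1925;  x1 ← (1−ω)·1.9300 + ω·2.1925 = 2.1741
  x2: GS value = (1 - (-1)·2.1741) / (5) = 0.6348;  x2 ← (1−ω)·0.6150 + ω·0.6348 = 0.6334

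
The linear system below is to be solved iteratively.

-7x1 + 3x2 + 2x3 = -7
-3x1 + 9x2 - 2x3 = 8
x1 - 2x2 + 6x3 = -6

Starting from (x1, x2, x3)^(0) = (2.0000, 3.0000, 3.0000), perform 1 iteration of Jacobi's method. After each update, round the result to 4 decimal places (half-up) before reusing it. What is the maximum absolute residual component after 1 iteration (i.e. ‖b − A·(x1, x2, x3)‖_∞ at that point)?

Iteration 1:
  x1 = (-7 - (3)·3.0000 - (2)·3.0000) / (-7) = 3.1429
  x2 = (8 - (-3)·2.0000 - (-2)·3.0000) / (9) = 2.2222
  x3 = (-6 - (1)·2.0000 - (-2)·3.0000) / (6) = -0.3333
Residual b − A·x = (9.0003, -3.2377, -2.6987); ∞-norm = 9.0003

9.0003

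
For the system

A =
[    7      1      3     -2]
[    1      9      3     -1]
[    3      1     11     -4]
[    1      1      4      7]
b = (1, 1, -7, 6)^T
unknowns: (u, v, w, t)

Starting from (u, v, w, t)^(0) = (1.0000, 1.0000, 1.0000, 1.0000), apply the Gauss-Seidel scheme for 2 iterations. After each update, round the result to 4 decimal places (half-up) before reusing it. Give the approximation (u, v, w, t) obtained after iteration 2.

Iteration 1:
  u = (1 - (1)·1.0000 - (3)·1.0000 - (-2)·1.0000) / (7) = -0.1429
  v = (1 - (1)·-0.1429 - (3)·1.0000 - (-1)·1.0000) / (9) = -0.0952
  w = (-7 - (3)·-0.1429 - (1)·-0.0952 - (-4)·1.0000) / (11) = -0.2251
  t = (6 - (1)·-0.1429 - (1)·-0.0952 - (4)·-0.2251) / (7) = 1.0198
Iteration 2:
  u = (1 - (1)·-0.0952 - (3)·-0.2251 - (-2)·1.0198) / (7) = 0.5443
  v = (1 - (1)·0.5443 - (3)·-0.2251 - (-1)·1.0198) / (9) = 0.2390
  w = (-7 - (3)·0.5443 - (1)·0.2390 - (-4)·1.0198) / (11) = -0.4357
  t = (6 - (1)·0.5443 - (1)·0.2390 - (4)·-0.4357) / (7) = 0.9942

(0.5443, 0.2390, -0.4357, 0.9942)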